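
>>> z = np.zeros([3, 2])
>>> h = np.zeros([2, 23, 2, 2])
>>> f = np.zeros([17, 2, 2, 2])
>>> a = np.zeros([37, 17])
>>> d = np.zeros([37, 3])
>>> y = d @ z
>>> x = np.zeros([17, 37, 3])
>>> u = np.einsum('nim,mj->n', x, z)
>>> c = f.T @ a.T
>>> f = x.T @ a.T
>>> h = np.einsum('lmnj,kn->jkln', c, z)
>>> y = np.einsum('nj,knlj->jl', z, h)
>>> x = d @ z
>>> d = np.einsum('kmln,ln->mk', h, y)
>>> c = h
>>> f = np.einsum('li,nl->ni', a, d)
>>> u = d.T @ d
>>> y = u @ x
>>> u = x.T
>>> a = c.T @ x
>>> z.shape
(3, 2)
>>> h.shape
(37, 3, 2, 2)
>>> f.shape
(3, 17)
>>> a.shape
(2, 2, 3, 2)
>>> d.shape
(3, 37)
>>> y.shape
(37, 2)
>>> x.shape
(37, 2)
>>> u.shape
(2, 37)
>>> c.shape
(37, 3, 2, 2)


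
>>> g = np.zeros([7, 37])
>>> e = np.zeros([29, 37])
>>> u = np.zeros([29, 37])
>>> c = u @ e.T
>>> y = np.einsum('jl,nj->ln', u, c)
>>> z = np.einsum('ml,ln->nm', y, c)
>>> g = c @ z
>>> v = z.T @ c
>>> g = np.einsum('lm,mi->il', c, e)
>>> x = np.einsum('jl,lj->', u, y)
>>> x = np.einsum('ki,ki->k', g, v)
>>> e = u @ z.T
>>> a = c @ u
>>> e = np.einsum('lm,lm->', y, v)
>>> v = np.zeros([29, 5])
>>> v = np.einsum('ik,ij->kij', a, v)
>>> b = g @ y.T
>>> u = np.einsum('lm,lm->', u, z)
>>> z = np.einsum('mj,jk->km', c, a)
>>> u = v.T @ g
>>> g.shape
(37, 29)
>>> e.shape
()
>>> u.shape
(5, 29, 29)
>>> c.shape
(29, 29)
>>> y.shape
(37, 29)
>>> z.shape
(37, 29)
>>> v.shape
(37, 29, 5)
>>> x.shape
(37,)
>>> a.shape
(29, 37)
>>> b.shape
(37, 37)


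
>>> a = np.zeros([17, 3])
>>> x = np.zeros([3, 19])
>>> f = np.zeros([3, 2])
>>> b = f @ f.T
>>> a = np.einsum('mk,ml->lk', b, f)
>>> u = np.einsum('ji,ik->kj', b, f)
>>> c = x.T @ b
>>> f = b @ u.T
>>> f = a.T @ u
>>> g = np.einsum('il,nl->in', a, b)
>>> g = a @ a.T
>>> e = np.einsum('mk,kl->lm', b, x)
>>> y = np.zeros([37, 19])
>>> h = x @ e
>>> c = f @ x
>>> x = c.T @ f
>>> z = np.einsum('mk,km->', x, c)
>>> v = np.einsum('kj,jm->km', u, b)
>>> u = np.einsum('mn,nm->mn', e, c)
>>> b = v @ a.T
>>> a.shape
(2, 3)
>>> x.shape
(19, 3)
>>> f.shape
(3, 3)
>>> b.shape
(2, 2)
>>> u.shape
(19, 3)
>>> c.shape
(3, 19)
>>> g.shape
(2, 2)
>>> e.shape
(19, 3)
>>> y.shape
(37, 19)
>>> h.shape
(3, 3)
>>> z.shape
()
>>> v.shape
(2, 3)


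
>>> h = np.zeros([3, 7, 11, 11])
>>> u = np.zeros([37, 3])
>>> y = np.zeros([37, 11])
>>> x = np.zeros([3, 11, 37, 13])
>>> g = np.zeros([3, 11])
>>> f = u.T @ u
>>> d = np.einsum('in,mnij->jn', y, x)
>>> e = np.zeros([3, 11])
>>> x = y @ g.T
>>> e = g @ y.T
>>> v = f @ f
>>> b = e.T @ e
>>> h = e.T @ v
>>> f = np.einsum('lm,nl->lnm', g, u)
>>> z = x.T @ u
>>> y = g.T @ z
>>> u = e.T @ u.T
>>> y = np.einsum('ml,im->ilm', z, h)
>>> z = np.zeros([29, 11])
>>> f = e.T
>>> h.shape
(37, 3)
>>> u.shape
(37, 37)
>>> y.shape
(37, 3, 3)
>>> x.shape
(37, 3)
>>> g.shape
(3, 11)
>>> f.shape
(37, 3)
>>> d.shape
(13, 11)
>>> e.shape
(3, 37)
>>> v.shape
(3, 3)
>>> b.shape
(37, 37)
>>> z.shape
(29, 11)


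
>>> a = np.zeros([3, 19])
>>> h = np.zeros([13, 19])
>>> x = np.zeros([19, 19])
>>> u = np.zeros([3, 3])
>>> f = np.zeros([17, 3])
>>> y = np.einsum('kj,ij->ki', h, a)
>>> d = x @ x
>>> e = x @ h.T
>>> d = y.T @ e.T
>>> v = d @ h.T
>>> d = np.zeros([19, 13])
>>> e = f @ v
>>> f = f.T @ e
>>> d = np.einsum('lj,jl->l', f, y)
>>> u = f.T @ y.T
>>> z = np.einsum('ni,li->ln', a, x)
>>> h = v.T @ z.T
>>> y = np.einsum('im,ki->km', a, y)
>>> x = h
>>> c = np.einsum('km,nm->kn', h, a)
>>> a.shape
(3, 19)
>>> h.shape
(13, 19)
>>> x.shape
(13, 19)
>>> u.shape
(13, 13)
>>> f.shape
(3, 13)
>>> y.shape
(13, 19)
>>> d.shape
(3,)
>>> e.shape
(17, 13)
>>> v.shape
(3, 13)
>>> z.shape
(19, 3)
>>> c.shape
(13, 3)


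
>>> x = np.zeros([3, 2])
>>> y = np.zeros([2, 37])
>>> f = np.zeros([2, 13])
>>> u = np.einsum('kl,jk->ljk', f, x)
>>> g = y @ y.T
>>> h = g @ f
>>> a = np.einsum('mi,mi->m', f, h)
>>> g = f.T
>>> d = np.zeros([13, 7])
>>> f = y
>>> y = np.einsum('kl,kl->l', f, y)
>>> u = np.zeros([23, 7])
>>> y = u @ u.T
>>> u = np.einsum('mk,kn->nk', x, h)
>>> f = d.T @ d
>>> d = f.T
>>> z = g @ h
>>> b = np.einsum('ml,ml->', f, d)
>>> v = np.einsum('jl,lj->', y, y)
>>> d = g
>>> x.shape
(3, 2)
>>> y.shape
(23, 23)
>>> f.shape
(7, 7)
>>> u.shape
(13, 2)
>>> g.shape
(13, 2)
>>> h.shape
(2, 13)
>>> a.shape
(2,)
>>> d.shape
(13, 2)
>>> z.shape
(13, 13)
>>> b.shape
()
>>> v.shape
()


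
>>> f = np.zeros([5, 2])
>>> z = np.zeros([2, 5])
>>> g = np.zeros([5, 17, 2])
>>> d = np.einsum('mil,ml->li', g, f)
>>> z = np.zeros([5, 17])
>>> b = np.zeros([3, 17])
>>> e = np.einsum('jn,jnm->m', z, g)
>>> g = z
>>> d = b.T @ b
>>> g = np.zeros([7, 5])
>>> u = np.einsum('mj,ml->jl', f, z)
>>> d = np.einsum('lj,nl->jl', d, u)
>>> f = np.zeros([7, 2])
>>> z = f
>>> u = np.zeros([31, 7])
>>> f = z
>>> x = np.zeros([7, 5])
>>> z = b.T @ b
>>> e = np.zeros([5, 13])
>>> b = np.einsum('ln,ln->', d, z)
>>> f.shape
(7, 2)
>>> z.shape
(17, 17)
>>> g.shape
(7, 5)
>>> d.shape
(17, 17)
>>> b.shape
()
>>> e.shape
(5, 13)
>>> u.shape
(31, 7)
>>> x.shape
(7, 5)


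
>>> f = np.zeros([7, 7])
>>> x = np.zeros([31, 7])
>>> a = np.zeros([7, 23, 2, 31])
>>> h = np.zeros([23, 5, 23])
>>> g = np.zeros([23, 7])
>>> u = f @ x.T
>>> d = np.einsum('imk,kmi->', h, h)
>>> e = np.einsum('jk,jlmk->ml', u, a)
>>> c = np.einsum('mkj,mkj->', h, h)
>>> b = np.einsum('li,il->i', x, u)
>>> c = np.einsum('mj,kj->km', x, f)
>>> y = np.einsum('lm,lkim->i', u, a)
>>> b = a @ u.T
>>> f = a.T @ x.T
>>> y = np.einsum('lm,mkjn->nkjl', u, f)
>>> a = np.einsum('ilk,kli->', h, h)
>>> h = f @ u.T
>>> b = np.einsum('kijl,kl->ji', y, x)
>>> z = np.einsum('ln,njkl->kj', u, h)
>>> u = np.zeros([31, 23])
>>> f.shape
(31, 2, 23, 31)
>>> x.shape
(31, 7)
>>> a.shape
()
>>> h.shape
(31, 2, 23, 7)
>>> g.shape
(23, 7)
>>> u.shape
(31, 23)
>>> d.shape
()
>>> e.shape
(2, 23)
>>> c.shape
(7, 31)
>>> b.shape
(23, 2)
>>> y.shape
(31, 2, 23, 7)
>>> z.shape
(23, 2)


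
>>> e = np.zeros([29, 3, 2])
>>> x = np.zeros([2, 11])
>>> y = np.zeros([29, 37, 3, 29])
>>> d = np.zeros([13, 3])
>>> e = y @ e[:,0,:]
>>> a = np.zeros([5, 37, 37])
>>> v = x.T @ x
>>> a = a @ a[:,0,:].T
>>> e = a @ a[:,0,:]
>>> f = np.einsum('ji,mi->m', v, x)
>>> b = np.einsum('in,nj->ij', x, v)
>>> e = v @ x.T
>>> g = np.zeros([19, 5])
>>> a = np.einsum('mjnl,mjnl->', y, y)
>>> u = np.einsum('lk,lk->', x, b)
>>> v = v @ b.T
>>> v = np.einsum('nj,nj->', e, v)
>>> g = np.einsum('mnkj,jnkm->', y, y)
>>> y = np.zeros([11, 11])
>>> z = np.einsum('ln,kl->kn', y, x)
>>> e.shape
(11, 2)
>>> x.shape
(2, 11)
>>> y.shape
(11, 11)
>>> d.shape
(13, 3)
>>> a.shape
()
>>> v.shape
()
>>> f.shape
(2,)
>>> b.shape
(2, 11)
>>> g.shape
()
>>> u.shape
()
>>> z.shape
(2, 11)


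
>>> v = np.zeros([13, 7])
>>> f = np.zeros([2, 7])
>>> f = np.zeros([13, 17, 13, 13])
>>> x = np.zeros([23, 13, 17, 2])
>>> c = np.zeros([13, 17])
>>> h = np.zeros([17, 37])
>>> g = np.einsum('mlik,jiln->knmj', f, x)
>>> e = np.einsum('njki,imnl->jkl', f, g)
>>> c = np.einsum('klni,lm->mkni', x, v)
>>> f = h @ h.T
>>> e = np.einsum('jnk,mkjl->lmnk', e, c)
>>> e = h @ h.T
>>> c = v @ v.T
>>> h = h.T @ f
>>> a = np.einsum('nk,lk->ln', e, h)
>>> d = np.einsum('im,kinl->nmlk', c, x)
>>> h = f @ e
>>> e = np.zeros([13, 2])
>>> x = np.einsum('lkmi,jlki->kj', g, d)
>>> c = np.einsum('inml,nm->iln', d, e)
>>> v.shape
(13, 7)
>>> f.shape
(17, 17)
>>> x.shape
(2, 17)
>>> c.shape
(17, 23, 13)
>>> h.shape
(17, 17)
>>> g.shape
(13, 2, 13, 23)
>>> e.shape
(13, 2)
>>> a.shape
(37, 17)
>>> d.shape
(17, 13, 2, 23)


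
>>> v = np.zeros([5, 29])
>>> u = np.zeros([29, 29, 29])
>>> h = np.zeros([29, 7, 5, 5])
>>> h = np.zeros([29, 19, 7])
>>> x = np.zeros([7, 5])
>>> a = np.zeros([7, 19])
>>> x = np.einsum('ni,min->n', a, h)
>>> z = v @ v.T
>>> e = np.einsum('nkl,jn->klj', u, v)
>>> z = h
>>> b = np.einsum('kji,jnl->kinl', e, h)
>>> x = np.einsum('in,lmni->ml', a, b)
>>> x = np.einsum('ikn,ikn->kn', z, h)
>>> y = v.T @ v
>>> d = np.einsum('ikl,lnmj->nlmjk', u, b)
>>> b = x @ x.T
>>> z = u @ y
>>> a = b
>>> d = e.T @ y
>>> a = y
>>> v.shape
(5, 29)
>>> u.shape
(29, 29, 29)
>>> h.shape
(29, 19, 7)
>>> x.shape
(19, 7)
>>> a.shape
(29, 29)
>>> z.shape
(29, 29, 29)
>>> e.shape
(29, 29, 5)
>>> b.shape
(19, 19)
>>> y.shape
(29, 29)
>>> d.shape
(5, 29, 29)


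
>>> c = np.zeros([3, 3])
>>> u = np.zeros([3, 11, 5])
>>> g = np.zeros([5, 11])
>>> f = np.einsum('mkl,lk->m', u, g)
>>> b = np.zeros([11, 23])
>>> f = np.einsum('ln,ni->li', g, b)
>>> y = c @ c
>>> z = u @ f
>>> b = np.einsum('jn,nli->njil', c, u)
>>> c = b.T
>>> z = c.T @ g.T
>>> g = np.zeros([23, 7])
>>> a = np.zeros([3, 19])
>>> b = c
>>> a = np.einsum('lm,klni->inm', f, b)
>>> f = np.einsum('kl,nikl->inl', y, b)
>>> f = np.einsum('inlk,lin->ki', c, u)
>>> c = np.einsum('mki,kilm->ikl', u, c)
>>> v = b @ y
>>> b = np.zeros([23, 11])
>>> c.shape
(5, 11, 3)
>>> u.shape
(3, 11, 5)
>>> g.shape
(23, 7)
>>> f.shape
(3, 11)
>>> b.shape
(23, 11)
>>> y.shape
(3, 3)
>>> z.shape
(3, 3, 5, 5)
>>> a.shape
(3, 3, 23)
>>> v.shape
(11, 5, 3, 3)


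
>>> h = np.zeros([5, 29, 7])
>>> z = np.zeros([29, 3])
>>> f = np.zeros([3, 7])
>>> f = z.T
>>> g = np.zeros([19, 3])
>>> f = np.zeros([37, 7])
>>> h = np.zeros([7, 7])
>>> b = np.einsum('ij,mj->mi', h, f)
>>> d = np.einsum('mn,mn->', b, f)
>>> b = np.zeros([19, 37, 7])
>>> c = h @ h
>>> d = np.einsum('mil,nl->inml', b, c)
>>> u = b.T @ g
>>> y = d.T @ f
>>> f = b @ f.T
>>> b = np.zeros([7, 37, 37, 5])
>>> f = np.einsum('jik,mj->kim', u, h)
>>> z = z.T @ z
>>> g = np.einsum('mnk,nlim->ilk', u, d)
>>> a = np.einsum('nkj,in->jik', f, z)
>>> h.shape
(7, 7)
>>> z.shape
(3, 3)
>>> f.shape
(3, 37, 7)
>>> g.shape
(19, 7, 3)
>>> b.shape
(7, 37, 37, 5)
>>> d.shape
(37, 7, 19, 7)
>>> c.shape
(7, 7)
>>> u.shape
(7, 37, 3)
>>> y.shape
(7, 19, 7, 7)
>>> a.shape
(7, 3, 37)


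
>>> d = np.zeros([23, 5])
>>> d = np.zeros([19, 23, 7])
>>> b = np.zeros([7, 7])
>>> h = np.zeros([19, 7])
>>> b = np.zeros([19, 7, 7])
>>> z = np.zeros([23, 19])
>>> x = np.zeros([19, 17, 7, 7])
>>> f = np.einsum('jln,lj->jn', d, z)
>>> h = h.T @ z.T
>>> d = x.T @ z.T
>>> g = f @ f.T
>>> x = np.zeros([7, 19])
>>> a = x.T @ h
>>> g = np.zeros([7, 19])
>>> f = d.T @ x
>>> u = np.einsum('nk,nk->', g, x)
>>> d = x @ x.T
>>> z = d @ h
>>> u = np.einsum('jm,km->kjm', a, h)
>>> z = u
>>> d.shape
(7, 7)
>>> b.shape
(19, 7, 7)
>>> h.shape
(7, 23)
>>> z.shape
(7, 19, 23)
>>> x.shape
(7, 19)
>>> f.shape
(23, 17, 7, 19)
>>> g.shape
(7, 19)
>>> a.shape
(19, 23)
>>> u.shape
(7, 19, 23)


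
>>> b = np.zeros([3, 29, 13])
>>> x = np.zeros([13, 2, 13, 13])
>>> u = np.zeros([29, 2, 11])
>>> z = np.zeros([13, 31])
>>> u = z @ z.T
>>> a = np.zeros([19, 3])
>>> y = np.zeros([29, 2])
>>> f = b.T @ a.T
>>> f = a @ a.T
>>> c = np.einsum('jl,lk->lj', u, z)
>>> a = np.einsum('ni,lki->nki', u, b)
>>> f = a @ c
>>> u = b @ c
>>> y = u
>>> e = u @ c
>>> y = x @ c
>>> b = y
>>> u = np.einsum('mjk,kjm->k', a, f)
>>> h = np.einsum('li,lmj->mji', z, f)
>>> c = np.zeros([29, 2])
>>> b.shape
(13, 2, 13, 13)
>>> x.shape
(13, 2, 13, 13)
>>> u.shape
(13,)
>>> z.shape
(13, 31)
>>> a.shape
(13, 29, 13)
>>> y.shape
(13, 2, 13, 13)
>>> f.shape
(13, 29, 13)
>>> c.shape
(29, 2)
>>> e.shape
(3, 29, 13)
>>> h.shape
(29, 13, 31)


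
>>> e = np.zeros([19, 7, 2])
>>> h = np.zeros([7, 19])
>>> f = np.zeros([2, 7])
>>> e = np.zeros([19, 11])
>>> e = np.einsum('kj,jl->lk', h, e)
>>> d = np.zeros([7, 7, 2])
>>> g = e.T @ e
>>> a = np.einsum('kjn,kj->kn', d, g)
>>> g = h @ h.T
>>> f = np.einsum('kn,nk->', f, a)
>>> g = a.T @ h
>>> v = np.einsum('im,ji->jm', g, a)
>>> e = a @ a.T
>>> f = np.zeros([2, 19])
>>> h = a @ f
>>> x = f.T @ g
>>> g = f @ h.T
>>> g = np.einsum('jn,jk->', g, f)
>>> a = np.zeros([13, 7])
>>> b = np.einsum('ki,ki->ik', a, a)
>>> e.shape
(7, 7)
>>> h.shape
(7, 19)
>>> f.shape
(2, 19)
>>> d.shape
(7, 7, 2)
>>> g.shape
()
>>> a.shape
(13, 7)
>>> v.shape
(7, 19)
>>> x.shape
(19, 19)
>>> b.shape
(7, 13)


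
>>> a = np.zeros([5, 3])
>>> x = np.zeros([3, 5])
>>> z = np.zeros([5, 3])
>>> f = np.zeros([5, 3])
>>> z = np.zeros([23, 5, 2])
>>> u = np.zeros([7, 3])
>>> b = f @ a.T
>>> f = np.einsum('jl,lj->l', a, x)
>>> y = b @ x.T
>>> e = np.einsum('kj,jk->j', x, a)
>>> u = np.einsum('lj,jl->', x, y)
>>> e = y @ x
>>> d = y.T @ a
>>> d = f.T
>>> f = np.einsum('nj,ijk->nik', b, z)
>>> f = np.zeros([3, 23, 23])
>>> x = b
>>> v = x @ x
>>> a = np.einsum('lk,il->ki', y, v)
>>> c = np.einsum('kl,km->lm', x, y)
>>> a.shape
(3, 5)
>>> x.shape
(5, 5)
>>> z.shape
(23, 5, 2)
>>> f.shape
(3, 23, 23)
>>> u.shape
()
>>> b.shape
(5, 5)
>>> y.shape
(5, 3)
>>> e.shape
(5, 5)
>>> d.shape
(3,)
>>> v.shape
(5, 5)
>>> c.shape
(5, 3)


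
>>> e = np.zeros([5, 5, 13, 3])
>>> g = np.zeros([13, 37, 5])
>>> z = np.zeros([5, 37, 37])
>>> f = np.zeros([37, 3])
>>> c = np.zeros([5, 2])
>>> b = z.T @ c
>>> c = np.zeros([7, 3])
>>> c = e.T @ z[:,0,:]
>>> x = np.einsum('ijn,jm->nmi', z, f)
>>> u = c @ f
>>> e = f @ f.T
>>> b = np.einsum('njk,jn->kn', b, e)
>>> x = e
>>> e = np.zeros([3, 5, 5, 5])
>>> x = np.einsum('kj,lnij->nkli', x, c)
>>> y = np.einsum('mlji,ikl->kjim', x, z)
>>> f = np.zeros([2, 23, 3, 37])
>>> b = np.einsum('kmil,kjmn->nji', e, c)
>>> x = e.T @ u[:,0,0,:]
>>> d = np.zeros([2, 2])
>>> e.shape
(3, 5, 5, 5)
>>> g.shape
(13, 37, 5)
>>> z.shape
(5, 37, 37)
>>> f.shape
(2, 23, 3, 37)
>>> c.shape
(3, 13, 5, 37)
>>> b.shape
(37, 13, 5)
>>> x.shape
(5, 5, 5, 3)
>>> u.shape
(3, 13, 5, 3)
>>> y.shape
(37, 3, 5, 13)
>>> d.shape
(2, 2)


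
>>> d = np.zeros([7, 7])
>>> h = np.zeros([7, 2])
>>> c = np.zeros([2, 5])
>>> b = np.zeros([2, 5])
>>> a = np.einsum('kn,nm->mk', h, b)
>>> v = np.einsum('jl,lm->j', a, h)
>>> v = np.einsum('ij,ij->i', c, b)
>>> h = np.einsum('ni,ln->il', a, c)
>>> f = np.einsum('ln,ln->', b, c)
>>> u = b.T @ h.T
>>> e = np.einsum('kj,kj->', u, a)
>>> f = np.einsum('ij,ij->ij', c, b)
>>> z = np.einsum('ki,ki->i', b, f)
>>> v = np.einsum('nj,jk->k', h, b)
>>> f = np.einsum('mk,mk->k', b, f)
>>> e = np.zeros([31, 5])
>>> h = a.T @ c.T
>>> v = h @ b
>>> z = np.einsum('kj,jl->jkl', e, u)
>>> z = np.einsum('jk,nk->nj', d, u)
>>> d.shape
(7, 7)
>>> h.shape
(7, 2)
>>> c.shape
(2, 5)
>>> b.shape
(2, 5)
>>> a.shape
(5, 7)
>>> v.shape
(7, 5)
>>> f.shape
(5,)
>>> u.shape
(5, 7)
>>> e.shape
(31, 5)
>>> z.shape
(5, 7)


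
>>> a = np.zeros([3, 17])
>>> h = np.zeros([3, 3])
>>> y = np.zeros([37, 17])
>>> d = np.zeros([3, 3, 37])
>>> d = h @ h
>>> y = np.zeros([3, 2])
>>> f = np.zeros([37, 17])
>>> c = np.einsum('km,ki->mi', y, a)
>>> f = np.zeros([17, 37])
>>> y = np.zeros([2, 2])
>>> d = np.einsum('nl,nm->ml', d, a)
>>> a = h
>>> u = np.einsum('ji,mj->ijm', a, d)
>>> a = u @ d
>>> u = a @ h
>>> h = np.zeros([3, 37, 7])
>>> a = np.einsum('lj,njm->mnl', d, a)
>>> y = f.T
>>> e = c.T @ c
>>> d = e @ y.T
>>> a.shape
(3, 3, 17)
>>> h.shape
(3, 37, 7)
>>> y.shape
(37, 17)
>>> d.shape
(17, 37)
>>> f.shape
(17, 37)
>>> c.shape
(2, 17)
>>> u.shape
(3, 3, 3)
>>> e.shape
(17, 17)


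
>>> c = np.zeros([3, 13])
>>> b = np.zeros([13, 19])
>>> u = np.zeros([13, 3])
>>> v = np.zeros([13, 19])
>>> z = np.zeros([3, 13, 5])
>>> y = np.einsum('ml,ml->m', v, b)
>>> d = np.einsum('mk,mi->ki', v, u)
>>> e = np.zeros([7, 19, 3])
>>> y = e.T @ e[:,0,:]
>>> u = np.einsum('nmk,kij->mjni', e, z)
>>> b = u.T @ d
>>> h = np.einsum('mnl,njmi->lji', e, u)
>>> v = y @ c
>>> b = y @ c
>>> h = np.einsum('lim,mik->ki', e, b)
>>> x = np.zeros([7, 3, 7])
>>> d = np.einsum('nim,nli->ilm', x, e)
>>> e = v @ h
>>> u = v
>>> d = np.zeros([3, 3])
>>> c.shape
(3, 13)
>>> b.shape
(3, 19, 13)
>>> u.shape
(3, 19, 13)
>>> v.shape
(3, 19, 13)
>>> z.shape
(3, 13, 5)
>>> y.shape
(3, 19, 3)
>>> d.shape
(3, 3)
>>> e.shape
(3, 19, 19)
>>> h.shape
(13, 19)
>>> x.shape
(7, 3, 7)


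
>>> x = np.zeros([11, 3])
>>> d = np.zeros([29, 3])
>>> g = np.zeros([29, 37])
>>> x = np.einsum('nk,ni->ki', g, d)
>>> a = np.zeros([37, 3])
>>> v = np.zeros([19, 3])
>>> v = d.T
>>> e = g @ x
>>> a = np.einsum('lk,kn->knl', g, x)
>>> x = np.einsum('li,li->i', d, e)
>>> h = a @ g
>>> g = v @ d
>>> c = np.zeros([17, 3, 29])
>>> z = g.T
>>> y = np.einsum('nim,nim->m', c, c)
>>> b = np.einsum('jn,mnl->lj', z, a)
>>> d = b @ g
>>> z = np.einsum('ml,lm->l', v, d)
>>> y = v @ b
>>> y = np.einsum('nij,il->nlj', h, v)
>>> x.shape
(3,)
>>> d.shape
(29, 3)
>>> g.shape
(3, 3)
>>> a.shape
(37, 3, 29)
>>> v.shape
(3, 29)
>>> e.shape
(29, 3)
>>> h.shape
(37, 3, 37)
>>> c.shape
(17, 3, 29)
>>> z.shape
(29,)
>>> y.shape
(37, 29, 37)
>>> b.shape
(29, 3)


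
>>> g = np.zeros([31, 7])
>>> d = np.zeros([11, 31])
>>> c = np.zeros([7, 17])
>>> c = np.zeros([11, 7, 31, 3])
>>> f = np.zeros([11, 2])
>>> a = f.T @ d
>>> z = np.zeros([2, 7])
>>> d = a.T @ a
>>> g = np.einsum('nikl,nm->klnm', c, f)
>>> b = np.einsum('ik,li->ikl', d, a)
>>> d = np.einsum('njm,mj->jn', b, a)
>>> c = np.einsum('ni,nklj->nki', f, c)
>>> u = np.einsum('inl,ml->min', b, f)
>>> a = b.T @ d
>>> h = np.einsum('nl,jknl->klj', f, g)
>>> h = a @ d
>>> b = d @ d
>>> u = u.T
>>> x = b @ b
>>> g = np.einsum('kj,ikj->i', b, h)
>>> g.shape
(2,)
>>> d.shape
(31, 31)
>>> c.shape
(11, 7, 2)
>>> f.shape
(11, 2)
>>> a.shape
(2, 31, 31)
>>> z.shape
(2, 7)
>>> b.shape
(31, 31)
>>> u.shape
(31, 31, 11)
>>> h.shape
(2, 31, 31)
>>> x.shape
(31, 31)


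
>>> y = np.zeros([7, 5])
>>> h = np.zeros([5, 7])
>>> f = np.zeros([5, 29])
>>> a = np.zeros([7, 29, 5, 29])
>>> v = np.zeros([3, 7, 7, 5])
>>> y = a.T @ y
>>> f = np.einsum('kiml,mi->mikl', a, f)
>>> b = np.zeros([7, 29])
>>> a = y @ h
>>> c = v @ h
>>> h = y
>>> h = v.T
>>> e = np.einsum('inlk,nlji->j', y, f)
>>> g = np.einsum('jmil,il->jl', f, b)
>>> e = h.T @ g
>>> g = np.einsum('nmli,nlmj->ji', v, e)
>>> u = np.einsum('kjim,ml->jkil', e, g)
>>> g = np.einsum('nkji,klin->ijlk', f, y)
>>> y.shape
(29, 5, 29, 5)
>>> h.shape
(5, 7, 7, 3)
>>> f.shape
(5, 29, 7, 29)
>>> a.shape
(29, 5, 29, 7)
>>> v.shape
(3, 7, 7, 5)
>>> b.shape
(7, 29)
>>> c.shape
(3, 7, 7, 7)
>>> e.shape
(3, 7, 7, 29)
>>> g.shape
(29, 7, 5, 29)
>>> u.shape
(7, 3, 7, 5)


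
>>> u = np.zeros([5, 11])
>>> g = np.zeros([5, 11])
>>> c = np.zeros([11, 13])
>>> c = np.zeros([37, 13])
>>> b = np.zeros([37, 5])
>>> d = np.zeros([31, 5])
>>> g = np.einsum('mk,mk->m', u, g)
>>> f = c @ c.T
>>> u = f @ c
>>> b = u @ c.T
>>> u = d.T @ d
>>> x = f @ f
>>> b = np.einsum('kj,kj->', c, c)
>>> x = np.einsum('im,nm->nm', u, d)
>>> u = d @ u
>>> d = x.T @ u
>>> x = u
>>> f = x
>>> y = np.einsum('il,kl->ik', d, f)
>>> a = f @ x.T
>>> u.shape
(31, 5)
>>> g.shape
(5,)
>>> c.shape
(37, 13)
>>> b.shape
()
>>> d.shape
(5, 5)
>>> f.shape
(31, 5)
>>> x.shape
(31, 5)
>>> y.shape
(5, 31)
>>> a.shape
(31, 31)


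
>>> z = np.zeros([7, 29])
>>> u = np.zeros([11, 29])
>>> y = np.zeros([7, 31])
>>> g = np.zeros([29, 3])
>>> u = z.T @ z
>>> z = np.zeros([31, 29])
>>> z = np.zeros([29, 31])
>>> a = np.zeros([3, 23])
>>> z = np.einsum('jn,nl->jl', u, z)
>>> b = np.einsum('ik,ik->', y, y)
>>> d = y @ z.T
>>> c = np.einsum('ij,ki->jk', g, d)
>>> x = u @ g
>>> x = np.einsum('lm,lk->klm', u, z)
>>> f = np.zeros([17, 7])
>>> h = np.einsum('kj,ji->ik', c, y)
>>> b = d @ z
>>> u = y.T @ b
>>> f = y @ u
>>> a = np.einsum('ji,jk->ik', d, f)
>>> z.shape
(29, 31)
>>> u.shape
(31, 31)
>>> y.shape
(7, 31)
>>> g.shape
(29, 3)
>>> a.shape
(29, 31)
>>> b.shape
(7, 31)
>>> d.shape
(7, 29)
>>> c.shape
(3, 7)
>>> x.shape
(31, 29, 29)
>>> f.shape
(7, 31)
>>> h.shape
(31, 3)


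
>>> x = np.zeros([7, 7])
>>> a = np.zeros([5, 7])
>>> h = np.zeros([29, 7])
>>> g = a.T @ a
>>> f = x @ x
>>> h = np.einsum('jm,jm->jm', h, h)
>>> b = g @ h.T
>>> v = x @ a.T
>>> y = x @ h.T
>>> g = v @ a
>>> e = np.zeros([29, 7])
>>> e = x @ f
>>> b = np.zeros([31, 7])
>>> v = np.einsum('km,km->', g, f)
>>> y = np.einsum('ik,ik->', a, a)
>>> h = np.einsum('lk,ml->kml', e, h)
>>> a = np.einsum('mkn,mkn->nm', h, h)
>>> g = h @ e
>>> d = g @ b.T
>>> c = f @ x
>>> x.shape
(7, 7)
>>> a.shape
(7, 7)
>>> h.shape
(7, 29, 7)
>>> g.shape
(7, 29, 7)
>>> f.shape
(7, 7)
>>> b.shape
(31, 7)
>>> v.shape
()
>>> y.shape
()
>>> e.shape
(7, 7)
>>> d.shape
(7, 29, 31)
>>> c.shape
(7, 7)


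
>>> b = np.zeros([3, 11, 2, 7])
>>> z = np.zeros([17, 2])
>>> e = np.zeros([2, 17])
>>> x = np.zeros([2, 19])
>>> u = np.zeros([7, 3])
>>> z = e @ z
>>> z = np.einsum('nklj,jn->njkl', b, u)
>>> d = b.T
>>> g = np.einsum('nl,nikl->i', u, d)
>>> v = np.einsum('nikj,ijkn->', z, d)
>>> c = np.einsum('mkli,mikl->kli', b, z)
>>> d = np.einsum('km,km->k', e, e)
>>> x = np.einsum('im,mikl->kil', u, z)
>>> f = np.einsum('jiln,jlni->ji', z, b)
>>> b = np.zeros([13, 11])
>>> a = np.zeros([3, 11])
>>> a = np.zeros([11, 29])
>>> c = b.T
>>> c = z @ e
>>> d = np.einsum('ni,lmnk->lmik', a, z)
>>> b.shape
(13, 11)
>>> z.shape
(3, 7, 11, 2)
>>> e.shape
(2, 17)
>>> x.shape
(11, 7, 2)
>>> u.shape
(7, 3)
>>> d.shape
(3, 7, 29, 2)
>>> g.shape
(2,)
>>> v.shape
()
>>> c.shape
(3, 7, 11, 17)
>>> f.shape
(3, 7)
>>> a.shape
(11, 29)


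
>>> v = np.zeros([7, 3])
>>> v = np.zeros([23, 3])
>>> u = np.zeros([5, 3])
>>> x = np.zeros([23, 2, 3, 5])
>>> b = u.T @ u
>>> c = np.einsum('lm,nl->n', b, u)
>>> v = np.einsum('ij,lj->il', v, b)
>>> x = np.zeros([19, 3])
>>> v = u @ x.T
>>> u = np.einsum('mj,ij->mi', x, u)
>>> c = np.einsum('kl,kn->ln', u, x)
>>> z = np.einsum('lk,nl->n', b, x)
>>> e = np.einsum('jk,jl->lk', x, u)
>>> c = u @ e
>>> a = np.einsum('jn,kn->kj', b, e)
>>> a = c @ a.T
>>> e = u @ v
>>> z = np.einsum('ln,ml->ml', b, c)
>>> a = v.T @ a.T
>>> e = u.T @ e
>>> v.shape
(5, 19)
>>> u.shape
(19, 5)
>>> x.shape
(19, 3)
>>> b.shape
(3, 3)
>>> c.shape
(19, 3)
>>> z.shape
(19, 3)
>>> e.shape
(5, 19)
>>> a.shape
(19, 19)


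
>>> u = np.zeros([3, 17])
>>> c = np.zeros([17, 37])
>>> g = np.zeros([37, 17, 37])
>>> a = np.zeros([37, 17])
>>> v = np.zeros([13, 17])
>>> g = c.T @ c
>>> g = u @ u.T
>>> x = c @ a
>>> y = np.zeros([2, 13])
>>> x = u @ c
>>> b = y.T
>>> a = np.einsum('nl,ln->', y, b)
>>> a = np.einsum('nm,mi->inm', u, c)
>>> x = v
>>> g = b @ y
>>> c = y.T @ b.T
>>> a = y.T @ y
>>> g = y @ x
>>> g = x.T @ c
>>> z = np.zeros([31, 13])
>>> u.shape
(3, 17)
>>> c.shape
(13, 13)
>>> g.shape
(17, 13)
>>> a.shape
(13, 13)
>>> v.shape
(13, 17)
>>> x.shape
(13, 17)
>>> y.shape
(2, 13)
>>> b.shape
(13, 2)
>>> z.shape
(31, 13)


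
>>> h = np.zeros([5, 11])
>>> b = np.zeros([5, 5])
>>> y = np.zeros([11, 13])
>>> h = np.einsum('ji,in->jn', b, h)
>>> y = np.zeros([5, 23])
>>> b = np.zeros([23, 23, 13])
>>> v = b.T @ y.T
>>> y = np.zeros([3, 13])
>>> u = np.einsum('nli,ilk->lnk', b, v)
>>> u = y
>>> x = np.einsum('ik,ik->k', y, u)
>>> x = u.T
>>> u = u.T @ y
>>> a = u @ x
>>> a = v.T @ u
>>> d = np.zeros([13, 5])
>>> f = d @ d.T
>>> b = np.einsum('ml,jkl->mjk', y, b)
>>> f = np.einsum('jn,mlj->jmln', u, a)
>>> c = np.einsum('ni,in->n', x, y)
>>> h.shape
(5, 11)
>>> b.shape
(3, 23, 23)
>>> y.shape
(3, 13)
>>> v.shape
(13, 23, 5)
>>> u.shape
(13, 13)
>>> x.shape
(13, 3)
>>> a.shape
(5, 23, 13)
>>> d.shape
(13, 5)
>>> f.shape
(13, 5, 23, 13)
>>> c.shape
(13,)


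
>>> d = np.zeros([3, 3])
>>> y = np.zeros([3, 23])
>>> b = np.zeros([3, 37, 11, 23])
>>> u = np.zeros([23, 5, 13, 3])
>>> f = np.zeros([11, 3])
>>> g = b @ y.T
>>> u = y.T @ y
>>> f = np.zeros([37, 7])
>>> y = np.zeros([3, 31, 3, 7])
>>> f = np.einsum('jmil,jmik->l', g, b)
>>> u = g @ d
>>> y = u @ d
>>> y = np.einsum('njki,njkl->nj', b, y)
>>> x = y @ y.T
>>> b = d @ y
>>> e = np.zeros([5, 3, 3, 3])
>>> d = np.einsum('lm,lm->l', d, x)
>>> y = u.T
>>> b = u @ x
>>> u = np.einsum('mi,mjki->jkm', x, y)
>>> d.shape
(3,)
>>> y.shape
(3, 11, 37, 3)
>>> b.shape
(3, 37, 11, 3)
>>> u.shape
(11, 37, 3)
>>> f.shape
(3,)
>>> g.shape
(3, 37, 11, 3)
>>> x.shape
(3, 3)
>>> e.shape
(5, 3, 3, 3)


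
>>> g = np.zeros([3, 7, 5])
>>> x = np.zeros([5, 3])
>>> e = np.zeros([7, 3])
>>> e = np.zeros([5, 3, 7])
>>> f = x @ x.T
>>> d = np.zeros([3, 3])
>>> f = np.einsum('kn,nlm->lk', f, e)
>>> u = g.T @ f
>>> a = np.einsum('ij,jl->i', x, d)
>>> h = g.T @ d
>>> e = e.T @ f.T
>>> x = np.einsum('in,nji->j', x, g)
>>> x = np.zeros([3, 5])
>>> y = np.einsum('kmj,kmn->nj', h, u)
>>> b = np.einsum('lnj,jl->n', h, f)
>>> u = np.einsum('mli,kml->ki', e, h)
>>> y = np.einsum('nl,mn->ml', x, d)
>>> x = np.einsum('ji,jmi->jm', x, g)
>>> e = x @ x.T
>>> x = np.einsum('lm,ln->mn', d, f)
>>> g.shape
(3, 7, 5)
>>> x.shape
(3, 5)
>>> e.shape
(3, 3)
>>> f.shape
(3, 5)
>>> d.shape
(3, 3)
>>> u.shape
(5, 3)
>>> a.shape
(5,)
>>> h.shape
(5, 7, 3)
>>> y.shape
(3, 5)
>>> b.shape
(7,)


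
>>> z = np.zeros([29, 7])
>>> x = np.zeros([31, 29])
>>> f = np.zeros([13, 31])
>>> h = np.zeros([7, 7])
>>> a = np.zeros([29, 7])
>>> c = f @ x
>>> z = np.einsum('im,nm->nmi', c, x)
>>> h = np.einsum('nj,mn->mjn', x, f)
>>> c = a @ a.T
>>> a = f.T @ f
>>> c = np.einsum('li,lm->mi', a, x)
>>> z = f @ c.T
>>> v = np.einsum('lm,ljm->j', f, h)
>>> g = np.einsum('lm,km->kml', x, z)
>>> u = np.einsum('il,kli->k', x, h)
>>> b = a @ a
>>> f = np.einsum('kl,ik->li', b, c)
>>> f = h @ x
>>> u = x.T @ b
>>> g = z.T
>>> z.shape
(13, 29)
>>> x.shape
(31, 29)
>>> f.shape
(13, 29, 29)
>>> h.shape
(13, 29, 31)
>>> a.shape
(31, 31)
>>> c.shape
(29, 31)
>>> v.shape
(29,)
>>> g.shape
(29, 13)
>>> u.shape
(29, 31)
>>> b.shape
(31, 31)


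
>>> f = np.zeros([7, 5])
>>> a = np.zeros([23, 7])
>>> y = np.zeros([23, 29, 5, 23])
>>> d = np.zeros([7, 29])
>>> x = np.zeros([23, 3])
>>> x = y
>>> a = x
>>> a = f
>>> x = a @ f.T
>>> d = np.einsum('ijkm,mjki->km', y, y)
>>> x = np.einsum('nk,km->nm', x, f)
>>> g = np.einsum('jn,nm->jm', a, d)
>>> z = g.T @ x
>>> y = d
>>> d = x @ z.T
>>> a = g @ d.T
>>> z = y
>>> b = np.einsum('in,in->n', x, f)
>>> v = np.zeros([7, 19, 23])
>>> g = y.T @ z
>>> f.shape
(7, 5)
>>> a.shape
(7, 7)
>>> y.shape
(5, 23)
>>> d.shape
(7, 23)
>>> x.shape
(7, 5)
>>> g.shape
(23, 23)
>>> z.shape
(5, 23)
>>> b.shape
(5,)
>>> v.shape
(7, 19, 23)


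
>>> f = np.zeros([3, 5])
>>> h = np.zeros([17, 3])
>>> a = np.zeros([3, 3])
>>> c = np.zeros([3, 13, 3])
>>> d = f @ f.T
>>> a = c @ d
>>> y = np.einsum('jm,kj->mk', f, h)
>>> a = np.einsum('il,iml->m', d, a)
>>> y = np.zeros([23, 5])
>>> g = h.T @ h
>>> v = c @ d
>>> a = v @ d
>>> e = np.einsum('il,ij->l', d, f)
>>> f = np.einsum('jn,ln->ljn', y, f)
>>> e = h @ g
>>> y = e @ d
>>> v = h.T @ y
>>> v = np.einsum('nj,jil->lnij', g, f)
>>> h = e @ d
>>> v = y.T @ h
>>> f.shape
(3, 23, 5)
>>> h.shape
(17, 3)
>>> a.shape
(3, 13, 3)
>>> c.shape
(3, 13, 3)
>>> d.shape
(3, 3)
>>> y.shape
(17, 3)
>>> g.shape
(3, 3)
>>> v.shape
(3, 3)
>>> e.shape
(17, 3)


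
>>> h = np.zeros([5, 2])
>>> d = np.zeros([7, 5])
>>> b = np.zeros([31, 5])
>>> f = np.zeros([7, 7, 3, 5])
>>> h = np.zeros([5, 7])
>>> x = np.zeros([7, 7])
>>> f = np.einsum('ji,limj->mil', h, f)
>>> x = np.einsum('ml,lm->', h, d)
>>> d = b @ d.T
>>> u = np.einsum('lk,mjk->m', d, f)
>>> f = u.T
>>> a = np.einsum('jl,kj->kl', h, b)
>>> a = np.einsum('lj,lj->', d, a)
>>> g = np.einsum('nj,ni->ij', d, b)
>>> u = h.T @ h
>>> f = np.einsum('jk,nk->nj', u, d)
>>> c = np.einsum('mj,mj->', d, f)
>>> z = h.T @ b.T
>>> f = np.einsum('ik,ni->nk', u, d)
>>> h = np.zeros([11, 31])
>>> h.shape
(11, 31)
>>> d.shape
(31, 7)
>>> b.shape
(31, 5)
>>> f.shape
(31, 7)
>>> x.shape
()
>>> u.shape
(7, 7)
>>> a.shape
()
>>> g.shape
(5, 7)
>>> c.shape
()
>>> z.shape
(7, 31)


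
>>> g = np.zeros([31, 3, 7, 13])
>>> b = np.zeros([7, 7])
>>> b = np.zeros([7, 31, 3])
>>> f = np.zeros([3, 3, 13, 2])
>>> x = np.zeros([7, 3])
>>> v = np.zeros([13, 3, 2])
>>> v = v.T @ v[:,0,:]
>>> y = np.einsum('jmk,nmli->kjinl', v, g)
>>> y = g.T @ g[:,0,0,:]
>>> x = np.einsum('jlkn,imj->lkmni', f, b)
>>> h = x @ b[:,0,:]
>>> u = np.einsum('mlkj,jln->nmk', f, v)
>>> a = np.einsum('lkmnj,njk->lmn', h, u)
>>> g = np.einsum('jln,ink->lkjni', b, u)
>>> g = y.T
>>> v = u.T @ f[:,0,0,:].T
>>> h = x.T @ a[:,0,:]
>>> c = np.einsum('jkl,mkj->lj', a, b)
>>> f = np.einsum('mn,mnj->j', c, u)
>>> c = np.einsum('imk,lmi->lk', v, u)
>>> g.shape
(13, 3, 7, 13)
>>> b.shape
(7, 31, 3)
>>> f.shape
(13,)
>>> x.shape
(3, 13, 31, 2, 7)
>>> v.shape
(13, 3, 3)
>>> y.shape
(13, 7, 3, 13)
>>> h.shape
(7, 2, 31, 13, 2)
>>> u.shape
(2, 3, 13)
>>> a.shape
(3, 31, 2)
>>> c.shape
(2, 3)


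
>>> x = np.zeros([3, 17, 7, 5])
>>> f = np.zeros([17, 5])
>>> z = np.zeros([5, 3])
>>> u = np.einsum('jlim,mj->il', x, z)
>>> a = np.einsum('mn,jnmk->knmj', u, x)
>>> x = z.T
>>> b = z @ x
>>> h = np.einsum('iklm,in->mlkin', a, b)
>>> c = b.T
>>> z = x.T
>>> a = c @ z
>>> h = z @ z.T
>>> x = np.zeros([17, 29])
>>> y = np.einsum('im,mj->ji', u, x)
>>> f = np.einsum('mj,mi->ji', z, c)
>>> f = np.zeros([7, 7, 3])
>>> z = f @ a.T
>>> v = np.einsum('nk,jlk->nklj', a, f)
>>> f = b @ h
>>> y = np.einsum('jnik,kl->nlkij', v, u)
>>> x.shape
(17, 29)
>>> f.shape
(5, 5)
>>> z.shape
(7, 7, 5)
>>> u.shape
(7, 17)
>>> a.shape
(5, 3)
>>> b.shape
(5, 5)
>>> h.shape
(5, 5)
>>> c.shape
(5, 5)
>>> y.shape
(3, 17, 7, 7, 5)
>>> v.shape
(5, 3, 7, 7)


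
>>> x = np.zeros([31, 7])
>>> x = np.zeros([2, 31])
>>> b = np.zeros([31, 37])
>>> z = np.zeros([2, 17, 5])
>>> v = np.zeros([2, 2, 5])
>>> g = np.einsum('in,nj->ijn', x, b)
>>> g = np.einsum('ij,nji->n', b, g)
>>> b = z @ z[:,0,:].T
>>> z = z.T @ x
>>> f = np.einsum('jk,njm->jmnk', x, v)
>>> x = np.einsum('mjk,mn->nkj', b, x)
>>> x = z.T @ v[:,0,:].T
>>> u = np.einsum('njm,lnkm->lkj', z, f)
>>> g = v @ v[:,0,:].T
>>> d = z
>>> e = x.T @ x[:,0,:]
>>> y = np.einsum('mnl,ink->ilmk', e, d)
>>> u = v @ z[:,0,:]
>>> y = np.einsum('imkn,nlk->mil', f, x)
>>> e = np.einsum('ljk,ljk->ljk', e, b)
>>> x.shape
(31, 17, 2)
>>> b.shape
(2, 17, 2)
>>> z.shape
(5, 17, 31)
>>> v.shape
(2, 2, 5)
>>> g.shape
(2, 2, 2)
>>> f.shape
(2, 5, 2, 31)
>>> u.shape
(2, 2, 31)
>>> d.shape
(5, 17, 31)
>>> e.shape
(2, 17, 2)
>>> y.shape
(5, 2, 17)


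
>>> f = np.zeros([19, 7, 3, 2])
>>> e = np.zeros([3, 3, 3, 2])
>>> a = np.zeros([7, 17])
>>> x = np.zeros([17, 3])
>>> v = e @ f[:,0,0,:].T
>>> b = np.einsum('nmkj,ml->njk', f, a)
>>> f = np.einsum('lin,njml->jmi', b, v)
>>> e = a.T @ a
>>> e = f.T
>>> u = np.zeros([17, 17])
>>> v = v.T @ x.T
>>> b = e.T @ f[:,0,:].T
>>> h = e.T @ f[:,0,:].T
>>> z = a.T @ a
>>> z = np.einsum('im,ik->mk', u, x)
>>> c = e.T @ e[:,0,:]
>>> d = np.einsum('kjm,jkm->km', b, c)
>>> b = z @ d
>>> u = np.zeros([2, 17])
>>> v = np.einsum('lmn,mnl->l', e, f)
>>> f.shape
(3, 3, 2)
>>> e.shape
(2, 3, 3)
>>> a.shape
(7, 17)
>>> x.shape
(17, 3)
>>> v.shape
(2,)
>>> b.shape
(17, 3)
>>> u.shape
(2, 17)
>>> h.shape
(3, 3, 3)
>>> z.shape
(17, 3)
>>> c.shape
(3, 3, 3)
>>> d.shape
(3, 3)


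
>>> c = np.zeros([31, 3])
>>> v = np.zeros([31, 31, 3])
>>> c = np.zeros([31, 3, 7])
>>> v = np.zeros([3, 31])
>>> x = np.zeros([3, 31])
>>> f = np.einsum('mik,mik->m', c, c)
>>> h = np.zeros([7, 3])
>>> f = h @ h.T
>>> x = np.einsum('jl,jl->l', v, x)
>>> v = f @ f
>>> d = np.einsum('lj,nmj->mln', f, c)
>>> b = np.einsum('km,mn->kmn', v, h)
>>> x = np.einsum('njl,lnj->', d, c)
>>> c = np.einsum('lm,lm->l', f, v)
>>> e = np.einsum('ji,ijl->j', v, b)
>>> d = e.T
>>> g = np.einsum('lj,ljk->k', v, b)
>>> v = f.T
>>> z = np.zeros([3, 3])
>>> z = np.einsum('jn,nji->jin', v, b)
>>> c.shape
(7,)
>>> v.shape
(7, 7)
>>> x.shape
()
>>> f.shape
(7, 7)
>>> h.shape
(7, 3)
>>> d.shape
(7,)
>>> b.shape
(7, 7, 3)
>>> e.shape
(7,)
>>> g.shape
(3,)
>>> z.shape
(7, 3, 7)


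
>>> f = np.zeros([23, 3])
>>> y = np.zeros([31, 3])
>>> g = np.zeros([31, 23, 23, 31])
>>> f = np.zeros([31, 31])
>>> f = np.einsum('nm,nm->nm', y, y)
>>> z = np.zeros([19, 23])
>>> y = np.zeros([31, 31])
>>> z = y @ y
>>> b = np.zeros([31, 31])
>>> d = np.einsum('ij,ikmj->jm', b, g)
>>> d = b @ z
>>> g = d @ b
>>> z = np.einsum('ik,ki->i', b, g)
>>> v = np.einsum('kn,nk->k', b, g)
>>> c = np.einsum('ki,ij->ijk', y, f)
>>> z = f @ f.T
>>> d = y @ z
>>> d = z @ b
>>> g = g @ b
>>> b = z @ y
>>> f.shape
(31, 3)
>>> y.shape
(31, 31)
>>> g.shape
(31, 31)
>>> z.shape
(31, 31)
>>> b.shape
(31, 31)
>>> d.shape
(31, 31)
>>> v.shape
(31,)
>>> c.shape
(31, 3, 31)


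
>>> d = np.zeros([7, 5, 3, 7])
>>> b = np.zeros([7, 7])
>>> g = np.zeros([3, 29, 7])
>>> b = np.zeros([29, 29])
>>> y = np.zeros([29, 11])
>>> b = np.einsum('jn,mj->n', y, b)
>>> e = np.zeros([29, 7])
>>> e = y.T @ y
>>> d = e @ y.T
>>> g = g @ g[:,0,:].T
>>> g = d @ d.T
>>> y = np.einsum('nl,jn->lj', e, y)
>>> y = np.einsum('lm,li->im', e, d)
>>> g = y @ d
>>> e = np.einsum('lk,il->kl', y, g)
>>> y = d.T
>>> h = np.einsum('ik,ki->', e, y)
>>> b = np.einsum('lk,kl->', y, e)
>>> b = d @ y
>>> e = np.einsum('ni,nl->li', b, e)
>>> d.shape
(11, 29)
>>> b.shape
(11, 11)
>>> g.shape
(29, 29)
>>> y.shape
(29, 11)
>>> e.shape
(29, 11)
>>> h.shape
()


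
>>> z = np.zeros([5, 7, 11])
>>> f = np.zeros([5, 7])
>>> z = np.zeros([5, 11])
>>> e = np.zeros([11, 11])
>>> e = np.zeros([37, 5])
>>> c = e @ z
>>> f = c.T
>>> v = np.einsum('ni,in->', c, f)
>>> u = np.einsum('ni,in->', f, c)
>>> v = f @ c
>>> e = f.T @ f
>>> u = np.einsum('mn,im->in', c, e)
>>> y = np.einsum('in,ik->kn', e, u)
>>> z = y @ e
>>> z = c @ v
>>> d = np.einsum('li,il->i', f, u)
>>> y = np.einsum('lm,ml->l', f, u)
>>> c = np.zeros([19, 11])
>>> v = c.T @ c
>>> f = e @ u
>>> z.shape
(37, 11)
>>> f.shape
(37, 11)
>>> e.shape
(37, 37)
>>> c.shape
(19, 11)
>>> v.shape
(11, 11)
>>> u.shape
(37, 11)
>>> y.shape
(11,)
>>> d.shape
(37,)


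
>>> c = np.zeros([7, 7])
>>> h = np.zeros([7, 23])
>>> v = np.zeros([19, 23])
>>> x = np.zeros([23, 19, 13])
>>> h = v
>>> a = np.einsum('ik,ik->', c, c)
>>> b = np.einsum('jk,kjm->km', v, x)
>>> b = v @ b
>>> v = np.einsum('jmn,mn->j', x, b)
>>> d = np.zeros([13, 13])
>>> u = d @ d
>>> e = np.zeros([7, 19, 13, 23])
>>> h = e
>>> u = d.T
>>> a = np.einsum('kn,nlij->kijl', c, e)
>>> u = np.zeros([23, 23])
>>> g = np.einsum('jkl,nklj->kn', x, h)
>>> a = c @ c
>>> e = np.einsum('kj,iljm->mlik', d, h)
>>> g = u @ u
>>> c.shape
(7, 7)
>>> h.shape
(7, 19, 13, 23)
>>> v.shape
(23,)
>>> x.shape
(23, 19, 13)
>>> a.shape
(7, 7)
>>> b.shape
(19, 13)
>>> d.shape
(13, 13)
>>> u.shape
(23, 23)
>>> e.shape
(23, 19, 7, 13)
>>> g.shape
(23, 23)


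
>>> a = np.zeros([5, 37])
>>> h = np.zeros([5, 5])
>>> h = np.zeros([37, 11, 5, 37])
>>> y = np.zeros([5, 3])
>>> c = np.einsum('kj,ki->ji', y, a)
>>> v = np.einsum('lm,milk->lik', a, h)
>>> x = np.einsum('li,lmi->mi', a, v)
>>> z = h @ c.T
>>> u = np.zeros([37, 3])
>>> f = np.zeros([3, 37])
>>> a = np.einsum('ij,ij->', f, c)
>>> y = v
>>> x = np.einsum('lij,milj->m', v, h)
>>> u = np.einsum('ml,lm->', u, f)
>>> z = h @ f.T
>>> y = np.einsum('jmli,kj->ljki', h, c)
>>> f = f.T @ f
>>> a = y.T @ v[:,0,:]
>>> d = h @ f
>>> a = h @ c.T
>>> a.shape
(37, 11, 5, 3)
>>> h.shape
(37, 11, 5, 37)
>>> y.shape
(5, 37, 3, 37)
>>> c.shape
(3, 37)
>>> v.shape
(5, 11, 37)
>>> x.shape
(37,)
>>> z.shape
(37, 11, 5, 3)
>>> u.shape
()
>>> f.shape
(37, 37)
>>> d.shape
(37, 11, 5, 37)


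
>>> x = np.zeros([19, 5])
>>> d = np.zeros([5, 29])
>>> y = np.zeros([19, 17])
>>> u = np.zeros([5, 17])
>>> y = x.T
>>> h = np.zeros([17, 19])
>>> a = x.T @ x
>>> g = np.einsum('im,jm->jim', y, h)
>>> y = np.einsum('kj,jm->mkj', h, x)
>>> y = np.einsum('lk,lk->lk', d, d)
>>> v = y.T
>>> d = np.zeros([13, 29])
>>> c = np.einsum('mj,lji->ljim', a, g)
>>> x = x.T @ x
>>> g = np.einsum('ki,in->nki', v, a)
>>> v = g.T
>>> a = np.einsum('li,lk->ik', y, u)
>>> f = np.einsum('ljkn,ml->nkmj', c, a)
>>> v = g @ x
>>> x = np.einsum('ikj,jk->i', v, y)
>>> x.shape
(5,)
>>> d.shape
(13, 29)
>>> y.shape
(5, 29)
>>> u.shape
(5, 17)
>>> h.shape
(17, 19)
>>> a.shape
(29, 17)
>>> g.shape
(5, 29, 5)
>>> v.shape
(5, 29, 5)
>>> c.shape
(17, 5, 19, 5)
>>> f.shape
(5, 19, 29, 5)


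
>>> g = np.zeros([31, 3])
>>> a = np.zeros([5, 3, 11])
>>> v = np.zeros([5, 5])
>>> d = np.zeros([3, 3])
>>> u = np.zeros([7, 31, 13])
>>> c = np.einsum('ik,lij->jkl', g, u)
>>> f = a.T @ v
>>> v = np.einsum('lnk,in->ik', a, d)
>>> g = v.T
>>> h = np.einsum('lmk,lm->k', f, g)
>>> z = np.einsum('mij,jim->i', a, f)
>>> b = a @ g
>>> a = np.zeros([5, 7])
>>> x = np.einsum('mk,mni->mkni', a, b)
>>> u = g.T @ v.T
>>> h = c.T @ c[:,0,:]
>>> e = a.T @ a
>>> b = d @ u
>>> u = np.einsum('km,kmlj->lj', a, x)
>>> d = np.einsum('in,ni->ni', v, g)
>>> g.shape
(11, 3)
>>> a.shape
(5, 7)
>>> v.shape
(3, 11)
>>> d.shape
(11, 3)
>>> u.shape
(3, 3)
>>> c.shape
(13, 3, 7)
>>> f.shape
(11, 3, 5)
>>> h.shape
(7, 3, 7)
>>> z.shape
(3,)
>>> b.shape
(3, 3)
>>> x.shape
(5, 7, 3, 3)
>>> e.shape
(7, 7)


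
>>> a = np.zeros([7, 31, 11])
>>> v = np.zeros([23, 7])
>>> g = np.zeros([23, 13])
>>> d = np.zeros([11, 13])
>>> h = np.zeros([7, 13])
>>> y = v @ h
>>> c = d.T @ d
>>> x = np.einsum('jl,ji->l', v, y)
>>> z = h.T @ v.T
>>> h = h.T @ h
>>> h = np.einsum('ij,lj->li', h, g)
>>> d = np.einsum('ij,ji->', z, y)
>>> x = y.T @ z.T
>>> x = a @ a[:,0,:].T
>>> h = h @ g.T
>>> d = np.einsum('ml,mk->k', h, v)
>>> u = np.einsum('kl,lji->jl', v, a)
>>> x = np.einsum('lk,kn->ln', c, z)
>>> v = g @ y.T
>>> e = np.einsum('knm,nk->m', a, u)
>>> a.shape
(7, 31, 11)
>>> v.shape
(23, 23)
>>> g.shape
(23, 13)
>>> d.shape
(7,)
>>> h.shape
(23, 23)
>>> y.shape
(23, 13)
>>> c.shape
(13, 13)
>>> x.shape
(13, 23)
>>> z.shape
(13, 23)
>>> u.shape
(31, 7)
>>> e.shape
(11,)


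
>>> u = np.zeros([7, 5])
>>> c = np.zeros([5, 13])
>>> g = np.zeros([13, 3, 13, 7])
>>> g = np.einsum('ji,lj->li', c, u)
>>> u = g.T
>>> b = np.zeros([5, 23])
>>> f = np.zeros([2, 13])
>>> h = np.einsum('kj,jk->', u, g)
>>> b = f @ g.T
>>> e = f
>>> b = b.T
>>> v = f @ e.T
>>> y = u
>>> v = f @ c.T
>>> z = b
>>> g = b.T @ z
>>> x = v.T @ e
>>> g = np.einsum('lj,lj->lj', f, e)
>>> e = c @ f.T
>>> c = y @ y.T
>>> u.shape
(13, 7)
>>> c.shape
(13, 13)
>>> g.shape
(2, 13)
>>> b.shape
(7, 2)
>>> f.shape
(2, 13)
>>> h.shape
()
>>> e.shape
(5, 2)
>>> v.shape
(2, 5)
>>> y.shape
(13, 7)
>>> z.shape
(7, 2)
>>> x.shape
(5, 13)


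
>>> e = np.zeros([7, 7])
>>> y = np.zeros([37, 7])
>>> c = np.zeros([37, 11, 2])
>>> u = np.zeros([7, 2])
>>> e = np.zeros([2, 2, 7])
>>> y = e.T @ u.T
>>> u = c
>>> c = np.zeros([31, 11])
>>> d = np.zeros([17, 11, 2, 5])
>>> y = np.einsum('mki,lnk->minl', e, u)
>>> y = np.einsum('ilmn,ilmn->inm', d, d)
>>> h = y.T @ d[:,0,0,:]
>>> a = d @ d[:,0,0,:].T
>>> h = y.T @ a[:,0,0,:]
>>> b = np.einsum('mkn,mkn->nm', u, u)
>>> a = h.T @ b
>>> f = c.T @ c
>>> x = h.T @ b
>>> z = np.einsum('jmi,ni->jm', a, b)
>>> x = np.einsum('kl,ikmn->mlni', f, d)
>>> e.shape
(2, 2, 7)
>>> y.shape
(17, 5, 2)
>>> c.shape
(31, 11)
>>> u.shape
(37, 11, 2)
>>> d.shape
(17, 11, 2, 5)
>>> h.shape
(2, 5, 17)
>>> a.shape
(17, 5, 37)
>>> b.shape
(2, 37)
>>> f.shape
(11, 11)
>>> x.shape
(2, 11, 5, 17)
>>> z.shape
(17, 5)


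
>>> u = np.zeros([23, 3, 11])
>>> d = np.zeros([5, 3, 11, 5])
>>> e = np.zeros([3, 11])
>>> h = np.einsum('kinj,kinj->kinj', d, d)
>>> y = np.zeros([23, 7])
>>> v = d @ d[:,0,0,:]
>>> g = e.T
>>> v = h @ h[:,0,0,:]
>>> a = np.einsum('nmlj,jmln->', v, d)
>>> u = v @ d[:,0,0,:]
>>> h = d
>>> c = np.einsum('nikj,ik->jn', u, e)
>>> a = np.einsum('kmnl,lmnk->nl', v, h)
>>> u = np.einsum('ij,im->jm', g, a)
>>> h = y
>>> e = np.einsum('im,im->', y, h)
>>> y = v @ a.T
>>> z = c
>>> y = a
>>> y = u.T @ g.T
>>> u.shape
(3, 5)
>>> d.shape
(5, 3, 11, 5)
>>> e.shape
()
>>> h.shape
(23, 7)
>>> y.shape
(5, 11)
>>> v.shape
(5, 3, 11, 5)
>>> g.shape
(11, 3)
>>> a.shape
(11, 5)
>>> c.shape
(5, 5)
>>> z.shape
(5, 5)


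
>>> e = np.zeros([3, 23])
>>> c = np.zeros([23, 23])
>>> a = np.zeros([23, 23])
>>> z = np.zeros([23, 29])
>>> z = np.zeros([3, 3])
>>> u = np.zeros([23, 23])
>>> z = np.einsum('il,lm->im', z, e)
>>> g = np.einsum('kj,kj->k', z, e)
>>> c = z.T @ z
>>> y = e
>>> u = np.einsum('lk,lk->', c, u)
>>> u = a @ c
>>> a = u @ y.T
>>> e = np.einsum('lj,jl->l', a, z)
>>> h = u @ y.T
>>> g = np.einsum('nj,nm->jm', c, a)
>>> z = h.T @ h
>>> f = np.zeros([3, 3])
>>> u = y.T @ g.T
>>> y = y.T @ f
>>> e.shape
(23,)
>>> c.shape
(23, 23)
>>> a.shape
(23, 3)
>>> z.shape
(3, 3)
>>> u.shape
(23, 23)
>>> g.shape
(23, 3)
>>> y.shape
(23, 3)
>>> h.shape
(23, 3)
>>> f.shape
(3, 3)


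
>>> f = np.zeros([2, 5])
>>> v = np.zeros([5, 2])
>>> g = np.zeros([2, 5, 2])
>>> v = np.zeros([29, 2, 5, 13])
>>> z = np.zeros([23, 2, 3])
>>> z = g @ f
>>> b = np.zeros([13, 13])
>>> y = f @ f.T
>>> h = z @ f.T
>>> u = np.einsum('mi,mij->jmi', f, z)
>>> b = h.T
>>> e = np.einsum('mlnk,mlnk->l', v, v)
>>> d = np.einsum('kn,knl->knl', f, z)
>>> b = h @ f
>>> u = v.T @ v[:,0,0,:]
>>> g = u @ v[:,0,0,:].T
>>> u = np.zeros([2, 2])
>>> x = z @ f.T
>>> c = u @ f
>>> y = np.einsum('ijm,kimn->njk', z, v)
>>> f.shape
(2, 5)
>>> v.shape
(29, 2, 5, 13)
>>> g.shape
(13, 5, 2, 29)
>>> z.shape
(2, 5, 5)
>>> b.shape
(2, 5, 5)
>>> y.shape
(13, 5, 29)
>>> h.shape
(2, 5, 2)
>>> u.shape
(2, 2)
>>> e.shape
(2,)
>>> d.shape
(2, 5, 5)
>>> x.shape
(2, 5, 2)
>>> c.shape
(2, 5)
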